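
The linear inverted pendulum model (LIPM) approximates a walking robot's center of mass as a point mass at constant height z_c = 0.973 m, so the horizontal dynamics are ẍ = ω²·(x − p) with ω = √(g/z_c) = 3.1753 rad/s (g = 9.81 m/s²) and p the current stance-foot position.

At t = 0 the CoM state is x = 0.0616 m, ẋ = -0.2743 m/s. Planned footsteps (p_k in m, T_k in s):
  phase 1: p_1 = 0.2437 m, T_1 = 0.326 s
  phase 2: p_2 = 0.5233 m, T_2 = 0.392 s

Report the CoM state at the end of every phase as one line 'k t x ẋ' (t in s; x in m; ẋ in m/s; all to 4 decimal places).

1 0.3260 -0.1513 -1.1462
2 0.7180 -1.3195 -5.5647

phase 1: p=0.2437, T=0.326, ωT=1.035148, cosh=1.585348, sinh=1.230174; start (x,ẋ)=(0.061600, -0.274300) → end (x,ẋ)=(-0.151261, -1.146175)
phase 2: p=0.5233, T=0.392, ωT=1.244718, cosh=1.879988, sinh=1.591966; start (x,ẋ)=(-0.151261, -1.146175) → end (x,ẋ)=(-1.319512, -5.564681)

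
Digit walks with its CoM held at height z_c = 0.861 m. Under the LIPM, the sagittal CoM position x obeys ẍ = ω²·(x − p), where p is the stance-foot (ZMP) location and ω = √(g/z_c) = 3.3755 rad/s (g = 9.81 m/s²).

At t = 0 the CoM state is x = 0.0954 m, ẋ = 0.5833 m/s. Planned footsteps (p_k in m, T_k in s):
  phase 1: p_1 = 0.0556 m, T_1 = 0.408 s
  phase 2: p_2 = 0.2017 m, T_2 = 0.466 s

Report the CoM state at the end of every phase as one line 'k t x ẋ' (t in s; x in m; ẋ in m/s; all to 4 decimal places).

1 0.4080 0.4602 1.4789
2 0.8740 1.8623 5.7311

phase 1: p=0.0556, T=0.408, ωT=1.377204, cosh=2.108043, sinh=1.855760; start (x,ẋ)=(0.095400, 0.583300) → end (x,ẋ)=(0.460183, 1.478933)
phase 2: p=0.2017, T=0.466, ωT=1.572983, cosh=2.514217, sinh=2.306791; start (x,ẋ)=(0.460183, 1.478933) → end (x,ẋ)=(1.862274, 5.731056)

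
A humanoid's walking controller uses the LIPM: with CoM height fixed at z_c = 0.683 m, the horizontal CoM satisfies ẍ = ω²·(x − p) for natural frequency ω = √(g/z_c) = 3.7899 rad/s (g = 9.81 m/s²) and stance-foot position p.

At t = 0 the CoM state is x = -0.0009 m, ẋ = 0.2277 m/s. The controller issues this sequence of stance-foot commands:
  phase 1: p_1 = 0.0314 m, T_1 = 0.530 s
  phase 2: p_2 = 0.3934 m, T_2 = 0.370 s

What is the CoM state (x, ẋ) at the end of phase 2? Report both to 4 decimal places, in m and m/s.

x = 0.0325, ẋ = -1.0188

phase 1: p=0.0314, T=0.530, ωT=2.008647, cosh=3.793698, sinh=3.659528; start (x,ẋ)=(-0.000900, 0.227700) → end (x,ẋ)=(0.128731, 0.415848)
phase 2: p=0.3934, T=0.370, ωT=1.402263, cosh=2.155213, sinh=1.909174; start (x,ẋ)=(0.128731, 0.415848) → end (x,ẋ)=(0.032466, -1.018793)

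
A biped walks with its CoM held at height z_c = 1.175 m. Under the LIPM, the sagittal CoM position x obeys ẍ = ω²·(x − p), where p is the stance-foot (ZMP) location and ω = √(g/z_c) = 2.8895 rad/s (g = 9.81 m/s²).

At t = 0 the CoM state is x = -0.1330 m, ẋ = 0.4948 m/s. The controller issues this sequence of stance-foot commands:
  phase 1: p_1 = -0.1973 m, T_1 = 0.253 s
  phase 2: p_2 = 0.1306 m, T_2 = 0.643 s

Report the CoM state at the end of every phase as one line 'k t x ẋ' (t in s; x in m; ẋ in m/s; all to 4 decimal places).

1 0.2530 0.0216 0.7813
2 0.8960 0.6183 1.5801

phase 1: p=-0.1973, T=0.253, ωT=0.731043, cosh=1.279327, sinh=0.797920; start (x,ẋ)=(-0.133000, 0.494800) → end (x,ẋ)=(0.021597, 0.781260)
phase 2: p=0.1306, T=0.643, ωT=1.857949, cosh=3.283282, sinh=3.127290; start (x,ẋ)=(0.021597, 0.781260) → end (x,ẋ)=(0.618267, 1.580115)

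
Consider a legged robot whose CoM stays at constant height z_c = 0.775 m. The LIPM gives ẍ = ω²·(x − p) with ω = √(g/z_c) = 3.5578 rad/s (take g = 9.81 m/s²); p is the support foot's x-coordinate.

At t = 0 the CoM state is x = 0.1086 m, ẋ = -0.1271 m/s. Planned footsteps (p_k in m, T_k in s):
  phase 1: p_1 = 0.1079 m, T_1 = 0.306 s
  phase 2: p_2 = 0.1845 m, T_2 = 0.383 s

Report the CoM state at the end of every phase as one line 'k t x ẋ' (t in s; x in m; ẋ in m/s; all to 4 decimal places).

1 0.3060 0.0620 -0.2069
2 0.6890 -0.1766 -1.2260

phase 1: p=0.1079, T=0.306, ωT=1.088687, cosh=1.653515, sinh=1.316856; start (x,ẋ)=(0.108600, -0.127100) → end (x,ẋ)=(0.062014, -0.206882)
phase 2: p=0.1845, T=0.383, ωT=1.362637, cosh=2.081234, sinh=1.825249; start (x,ẋ)=(0.062014, -0.206882) → end (x,ẋ)=(-0.176559, -1.225981)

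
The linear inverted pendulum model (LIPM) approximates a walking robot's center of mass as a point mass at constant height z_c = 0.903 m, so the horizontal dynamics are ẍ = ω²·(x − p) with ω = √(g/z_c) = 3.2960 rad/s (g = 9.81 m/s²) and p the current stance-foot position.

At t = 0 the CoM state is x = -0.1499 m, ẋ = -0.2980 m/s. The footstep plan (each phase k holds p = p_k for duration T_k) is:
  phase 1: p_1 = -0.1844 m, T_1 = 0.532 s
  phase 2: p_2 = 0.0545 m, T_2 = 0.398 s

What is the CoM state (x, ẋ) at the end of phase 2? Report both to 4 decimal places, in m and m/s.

phase 1: p=-0.1844, T=0.532, ωT=1.753472, cosh=2.973895, sinh=2.800723; start (x,ẋ)=(-0.149900, -0.298000) → end (x,ẋ)=(-0.335021, -0.567745)
phase 2: p=0.0545, T=0.398, ωT=1.311808, cosh=1.991107, sinh=1.721774; start (x,ẋ)=(-0.335021, -0.567745) → end (x,ẋ)=(-1.017659, -3.340961)

x = -1.0177, ẋ = -3.3410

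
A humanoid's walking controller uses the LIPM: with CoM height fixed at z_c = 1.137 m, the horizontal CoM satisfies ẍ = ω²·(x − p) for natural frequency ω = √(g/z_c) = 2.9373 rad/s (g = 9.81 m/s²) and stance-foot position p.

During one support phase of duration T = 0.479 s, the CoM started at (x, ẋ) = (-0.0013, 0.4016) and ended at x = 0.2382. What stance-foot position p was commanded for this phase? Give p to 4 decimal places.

p = 0.0184

ωT = 2.9373·0.479 = 1.406967; cosh(ωT) = 2.164217, sinh(ωT) = 1.919332
x(T) = p + (x₀−p)·cosh(ωT) + (ẋ₀/ω)·sinh(ωT) ⇒ p·(1 − cosh) = x(T) − x₀·cosh − (ẋ₀/ω)·sinh
numerator   = 0.2382 − (-0.0013)·2.164217 − (0.4016/2.9373)·1.919332 = -0.021406
denominator = 1 − 2.164217 = -1.164217
p = -0.021406 / -1.164217 = 0.0184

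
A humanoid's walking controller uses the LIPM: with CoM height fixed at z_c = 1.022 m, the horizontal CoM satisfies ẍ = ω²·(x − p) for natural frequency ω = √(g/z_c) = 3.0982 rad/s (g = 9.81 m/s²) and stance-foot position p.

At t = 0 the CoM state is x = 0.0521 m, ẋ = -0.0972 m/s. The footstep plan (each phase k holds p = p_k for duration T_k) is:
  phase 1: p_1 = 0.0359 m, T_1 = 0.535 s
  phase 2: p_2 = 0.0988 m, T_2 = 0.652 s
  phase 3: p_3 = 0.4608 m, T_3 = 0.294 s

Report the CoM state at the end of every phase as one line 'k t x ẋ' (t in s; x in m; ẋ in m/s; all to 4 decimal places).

phase 1: p=0.0359, T=0.535, ωT=1.657537, cosh=2.718490, sinh=2.527883; start (x,ẋ)=(0.052100, -0.097200) → end (x,ẋ)=(0.000632, -0.137361)
phase 2: p=0.0988, T=0.652, ωT=2.020026, cosh=3.835588, sinh=3.702936; start (x,ẋ)=(0.000632, -0.137361) → end (x,ẋ)=(-0.441904, -1.653084)
phase 3: p=0.4608, T=0.294, ωT=0.910871, cosh=1.444330, sinh=1.042156; start (x,ẋ)=(-0.441904, -1.653084) → end (x,ẋ)=(-1.399058, -5.302256)

1 0.5350 0.0006 -0.1374
2 1.1870 -0.4419 -1.6531
3 1.4810 -1.3991 -5.3023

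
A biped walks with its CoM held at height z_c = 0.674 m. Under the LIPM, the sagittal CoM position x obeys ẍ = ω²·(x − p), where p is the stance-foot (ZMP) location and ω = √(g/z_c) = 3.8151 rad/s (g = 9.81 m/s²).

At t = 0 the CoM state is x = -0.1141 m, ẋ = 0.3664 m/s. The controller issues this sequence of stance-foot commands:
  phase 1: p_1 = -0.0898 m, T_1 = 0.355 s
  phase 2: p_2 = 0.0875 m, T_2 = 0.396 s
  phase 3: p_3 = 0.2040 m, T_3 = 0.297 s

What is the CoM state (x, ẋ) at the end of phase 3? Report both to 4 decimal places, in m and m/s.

phase 1: p=-0.0898, T=0.355, ωT=1.354361, cosh=2.066197, sinh=1.808085; start (x,ẋ)=(-0.114100, 0.366400) → end (x,ẋ)=(0.033639, 0.589433)
phase 2: p=0.0875, T=0.396, ωT=1.510780, cosh=2.375500, sinh=2.154762; start (x,ẋ)=(0.033639, 0.589433) → end (x,ẋ)=(0.292463, 0.957425)
phase 3: p=0.2040, T=0.297, ωT=1.133085, cosh=1.713629, sinh=1.391591; start (x,ẋ)=(0.292463, 0.957425) → end (x,ẋ)=(0.704822, 2.110328)

x = 0.7048, ẋ = 2.1103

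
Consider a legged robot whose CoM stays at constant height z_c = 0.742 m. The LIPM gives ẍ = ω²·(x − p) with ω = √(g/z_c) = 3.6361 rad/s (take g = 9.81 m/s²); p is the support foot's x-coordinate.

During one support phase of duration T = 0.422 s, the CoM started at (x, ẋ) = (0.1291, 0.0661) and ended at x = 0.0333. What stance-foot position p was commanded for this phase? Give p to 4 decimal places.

p = 0.2244

ωT = 3.6361·0.422 = 1.534434; cosh(ωT) = 2.427139, sinh(ωT) = 2.211561
x(T) = p + (x₀−p)·cosh(ωT) + (ẋ₀/ω)·sinh(ωT) ⇒ p·(1 − cosh) = x(T) − x₀·cosh − (ẋ₀/ω)·sinh
numerator   = 0.0333 − (0.1291)·2.427139 − (0.0661/3.6361)·2.211561 = -0.320247
denominator = 1 − 2.427139 = -1.427139
p = -0.320247 / -1.427139 = 0.2244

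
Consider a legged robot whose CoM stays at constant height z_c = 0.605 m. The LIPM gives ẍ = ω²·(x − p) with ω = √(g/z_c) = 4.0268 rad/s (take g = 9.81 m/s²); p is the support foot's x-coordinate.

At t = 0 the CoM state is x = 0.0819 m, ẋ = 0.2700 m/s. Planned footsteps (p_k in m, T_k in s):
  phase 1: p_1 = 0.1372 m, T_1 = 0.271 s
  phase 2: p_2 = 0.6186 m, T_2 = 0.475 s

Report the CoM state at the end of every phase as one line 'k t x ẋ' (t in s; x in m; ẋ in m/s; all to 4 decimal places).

1 0.2710 0.1342 0.1532
2 0.7460 -0.9314 -5.9309

phase 1: p=0.1372, T=0.271, ωT=1.091263, cosh=1.656912, sinh=1.321120; start (x,ẋ)=(0.081900, 0.270000) → end (x,ẋ)=(0.134155, 0.153177)
phase 2: p=0.6186, T=0.475, ωT=1.912730, cosh=3.459613, sinh=3.311937; start (x,ẋ)=(0.134155, 0.153177) → end (x,ẋ)=(-0.931409, -5.930874)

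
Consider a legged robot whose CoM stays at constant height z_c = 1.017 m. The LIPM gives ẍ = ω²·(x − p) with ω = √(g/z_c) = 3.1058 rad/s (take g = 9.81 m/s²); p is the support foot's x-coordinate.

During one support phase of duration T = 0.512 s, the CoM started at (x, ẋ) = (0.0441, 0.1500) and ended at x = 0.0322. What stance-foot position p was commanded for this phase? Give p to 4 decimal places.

ωT = 3.1058·0.512 = 1.590170; cosh(ωT) = 2.554236, sinh(ωT) = 2.350345
x(T) = p + (x₀−p)·cosh(ωT) + (ẋ₀/ω)·sinh(ωT) ⇒ p·(1 − cosh) = x(T) − x₀·cosh − (ẋ₀/ω)·sinh
numerator   = 0.0322 − (0.0441)·2.554236 − (0.1500/3.1058)·2.350345 = -0.193956
denominator = 1 − 2.554236 = -1.554236
p = -0.193956 / -1.554236 = 0.1248

p = 0.1248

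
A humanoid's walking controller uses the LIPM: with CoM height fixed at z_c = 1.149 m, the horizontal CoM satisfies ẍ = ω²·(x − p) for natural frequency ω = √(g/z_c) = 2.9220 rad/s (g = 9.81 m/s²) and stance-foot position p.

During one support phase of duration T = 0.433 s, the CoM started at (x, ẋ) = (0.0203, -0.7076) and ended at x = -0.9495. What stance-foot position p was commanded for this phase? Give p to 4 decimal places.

p = 0.6499

ωT = 2.9220·0.433 = 1.265226; cosh(ωT) = 1.913035, sinh(ωT) = 1.630859
x(T) = p + (x₀−p)·cosh(ωT) + (ẋ₀/ω)·sinh(ωT) ⇒ p·(1 − cosh) = x(T) − x₀·cosh − (ẋ₀/ω)·sinh
numerator   = -0.9495 − (0.0203)·1.913035 − (-0.7076/2.9220)·1.630859 = -0.593401
denominator = 1 − 1.913035 = -0.913035
p = -0.593401 / -0.913035 = 0.6499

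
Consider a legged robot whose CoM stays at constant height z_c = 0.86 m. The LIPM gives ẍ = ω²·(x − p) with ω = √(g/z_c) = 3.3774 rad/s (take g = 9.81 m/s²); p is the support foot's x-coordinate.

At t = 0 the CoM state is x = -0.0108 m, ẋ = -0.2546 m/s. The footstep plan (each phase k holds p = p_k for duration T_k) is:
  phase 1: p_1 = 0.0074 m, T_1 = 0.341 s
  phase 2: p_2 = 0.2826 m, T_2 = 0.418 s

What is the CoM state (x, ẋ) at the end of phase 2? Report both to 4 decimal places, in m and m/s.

phase 1: p=0.0074, T=0.341, ωT=1.151693, cosh=1.739823, sinh=1.423722; start (x,ẋ)=(-0.010800, -0.254600) → end (x,ẋ)=(-0.131590, -0.530473)
phase 2: p=0.2826, T=0.418, ωT=1.411753, cosh=2.173429, sinh=1.929714; start (x,ẋ)=(-0.131590, -0.530473) → end (x,ẋ)=(-0.920704, -3.852393)

x = -0.9207, ẋ = -3.8524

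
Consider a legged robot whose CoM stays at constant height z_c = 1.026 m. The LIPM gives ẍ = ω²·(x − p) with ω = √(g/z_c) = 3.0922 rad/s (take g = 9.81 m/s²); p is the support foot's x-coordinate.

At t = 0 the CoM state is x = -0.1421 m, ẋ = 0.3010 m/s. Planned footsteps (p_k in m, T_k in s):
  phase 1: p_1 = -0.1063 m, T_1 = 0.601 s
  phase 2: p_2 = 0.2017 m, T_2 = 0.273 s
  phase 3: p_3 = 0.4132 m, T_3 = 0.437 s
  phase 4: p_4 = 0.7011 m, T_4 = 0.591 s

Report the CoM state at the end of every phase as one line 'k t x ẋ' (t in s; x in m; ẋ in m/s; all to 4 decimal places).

phase 1: p=-0.1063, T=0.601, ωT=1.858412, cosh=3.284733, sinh=3.128813; start (x,ẋ)=(-0.142100, 0.301000) → end (x,ẋ)=(0.080671, 0.642343)
phase 2: p=0.2017, T=0.273, ωT=0.844171, cosh=1.377981, sinh=0.948067; start (x,ẋ)=(0.080671, 0.642343) → end (x,ẋ)=(0.231866, 0.530324)
phase 3: p=0.4132, T=0.437, ωT=1.351291, cosh=2.060658, sinh=1.801752; start (x,ẋ)=(0.231866, 0.530324) → end (x,ẋ)=(0.348539, 0.082534)
phase 4: p=0.7011, T=0.591, ωT=1.827490, cosh=3.189539, sinh=3.028722; start (x,ẋ)=(0.348539, 0.082534) → end (x,ẋ)=(-0.342566, -3.038632)

1 0.6010 0.0807 0.6423
2 0.8740 0.2319 0.5303
3 1.3110 0.3485 0.0825
4 1.9020 -0.3426 -3.0386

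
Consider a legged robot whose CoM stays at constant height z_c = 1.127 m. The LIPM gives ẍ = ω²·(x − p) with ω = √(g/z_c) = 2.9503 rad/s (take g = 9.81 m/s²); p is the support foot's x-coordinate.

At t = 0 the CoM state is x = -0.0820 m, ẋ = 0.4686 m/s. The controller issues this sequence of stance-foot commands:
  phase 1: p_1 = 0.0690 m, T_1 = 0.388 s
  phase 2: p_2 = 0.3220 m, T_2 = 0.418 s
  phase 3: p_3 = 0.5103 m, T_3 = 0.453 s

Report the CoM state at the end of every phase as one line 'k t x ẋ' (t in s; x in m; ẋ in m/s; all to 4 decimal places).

1 0.3880 0.0320 0.1818
2 0.8060 -0.1212 -1.0053
3 1.2590 -1.3779 -5.3453

phase 1: p=0.0690, T=0.388, ωT=1.144716, cosh=1.729932, sinh=1.411618; start (x,ẋ)=(-0.082000, 0.468600) → end (x,ẋ)=(0.031989, 0.181777)
phase 2: p=0.3220, T=0.418, ωT=1.233225, cosh=1.861817, sinh=1.570465; start (x,ẋ)=(0.031989, 0.181777) → end (x,ẋ)=(-0.121185, -1.005284)
phase 3: p=0.5103, T=0.453, ωT=1.336486, cosh=2.034207, sinh=1.771440; start (x,ẋ)=(-0.121185, -1.005284) → end (x,ẋ)=(-1.377871, -5.345273)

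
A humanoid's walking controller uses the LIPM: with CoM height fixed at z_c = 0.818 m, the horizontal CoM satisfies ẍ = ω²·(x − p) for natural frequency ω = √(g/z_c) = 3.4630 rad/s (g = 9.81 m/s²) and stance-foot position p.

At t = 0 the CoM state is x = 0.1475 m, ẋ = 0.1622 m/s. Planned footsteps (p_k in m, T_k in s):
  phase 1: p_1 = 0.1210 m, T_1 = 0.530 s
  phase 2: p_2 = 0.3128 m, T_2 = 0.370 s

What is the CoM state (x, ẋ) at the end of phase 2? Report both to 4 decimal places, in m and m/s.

phase 1: p=0.1210, T=0.530, ωT=1.835390, cosh=3.213565, sinh=3.054013; start (x,ẋ)=(0.147500, 0.162200) → end (x,ẋ)=(0.349203, 0.801505)
phase 2: p=0.3128, T=0.370, ωT=1.281310, cosh=1.939514, sinh=1.661841; start (x,ẋ)=(0.349203, 0.801505) → end (x,ẋ)=(0.768035, 1.764031)

x = 0.7680, ẋ = 1.7640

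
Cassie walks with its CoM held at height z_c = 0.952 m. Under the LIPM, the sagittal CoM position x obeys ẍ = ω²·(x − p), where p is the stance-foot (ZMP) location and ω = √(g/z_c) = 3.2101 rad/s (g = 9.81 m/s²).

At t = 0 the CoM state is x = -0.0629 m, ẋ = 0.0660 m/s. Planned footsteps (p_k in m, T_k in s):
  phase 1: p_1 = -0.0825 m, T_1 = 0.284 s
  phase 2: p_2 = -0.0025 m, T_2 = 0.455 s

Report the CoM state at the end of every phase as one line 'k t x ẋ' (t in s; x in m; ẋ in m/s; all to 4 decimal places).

1 0.2840 -0.0327 0.1610
2 0.7390 0.0311 0.1678

phase 1: p=-0.0825, T=0.284, ωT=0.911668, cosh=1.445162, sinh=1.043309; start (x,ẋ)=(-0.062900, 0.066000) → end (x,ẋ)=(-0.032724, 0.161024)
phase 2: p=-0.0025, T=0.455, ωT=1.460596, cosh=2.270311, sinh=2.038213; start (x,ẋ)=(-0.032724, 0.161024) → end (x,ẋ)=(0.031121, 0.167820)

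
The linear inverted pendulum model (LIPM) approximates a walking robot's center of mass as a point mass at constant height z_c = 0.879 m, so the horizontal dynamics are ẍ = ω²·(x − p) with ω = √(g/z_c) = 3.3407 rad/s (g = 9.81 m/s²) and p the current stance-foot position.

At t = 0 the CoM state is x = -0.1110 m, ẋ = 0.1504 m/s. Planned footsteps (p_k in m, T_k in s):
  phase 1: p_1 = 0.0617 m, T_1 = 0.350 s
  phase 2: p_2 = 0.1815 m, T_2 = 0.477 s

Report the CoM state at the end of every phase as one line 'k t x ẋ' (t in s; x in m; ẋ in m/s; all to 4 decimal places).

phase 1: p=0.0617, T=0.350, ωT=1.169245, cosh=1.765081, sinh=1.454480; start (x,ẋ)=(-0.111000, 0.150400) → end (x,ẋ)=(-0.177648, -0.573678)
phase 2: p=0.1815, T=0.477, ωT=1.593514, cosh=2.562110, sinh=2.358900; start (x,ẋ)=(-0.177648, -0.573678) → end (x,ẋ)=(-1.143756, -4.300048)

1 0.3500 -0.1776 -0.5737
2 0.8270 -1.1438 -4.3000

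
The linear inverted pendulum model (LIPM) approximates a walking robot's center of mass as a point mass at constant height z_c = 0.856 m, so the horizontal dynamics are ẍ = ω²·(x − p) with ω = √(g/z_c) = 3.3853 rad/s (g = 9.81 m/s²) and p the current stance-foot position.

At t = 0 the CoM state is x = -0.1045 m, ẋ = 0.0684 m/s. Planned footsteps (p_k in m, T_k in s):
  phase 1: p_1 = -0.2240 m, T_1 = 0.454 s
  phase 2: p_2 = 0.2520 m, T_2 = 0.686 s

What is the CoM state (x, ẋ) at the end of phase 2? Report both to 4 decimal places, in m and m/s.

x = 1.1153, ẋ = 3.0736

phase 1: p=-0.2240, T=0.454, ωT=1.536926, cosh=2.432658, sinh=2.217617; start (x,ẋ)=(-0.104500, 0.068400) → end (x,ẋ)=(0.111510, 1.063516)
phase 2: p=0.2520, T=0.686, ωT=2.322316, cosh=5.148656, sinh=5.050610; start (x,ẋ)=(0.111510, 1.063516) → end (x,ẋ)=(1.115348, 3.073596)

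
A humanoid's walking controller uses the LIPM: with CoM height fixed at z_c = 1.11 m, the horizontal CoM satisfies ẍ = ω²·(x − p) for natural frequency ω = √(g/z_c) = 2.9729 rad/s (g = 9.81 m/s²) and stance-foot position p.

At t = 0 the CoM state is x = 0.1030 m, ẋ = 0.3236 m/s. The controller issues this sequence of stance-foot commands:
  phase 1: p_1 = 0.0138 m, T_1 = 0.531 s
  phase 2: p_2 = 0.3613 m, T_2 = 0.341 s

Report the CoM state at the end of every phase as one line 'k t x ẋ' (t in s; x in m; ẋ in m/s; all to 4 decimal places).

phase 1: p=0.0138, T=0.531, ωT=1.578610, cosh=2.527237, sinh=2.320975; start (x,ẋ)=(0.103000, 0.323600) → end (x,ẋ)=(0.491868, 1.433296)
phase 2: p=0.3613, T=0.341, ωT=1.013759, cosh=1.559397, sinh=1.196544; start (x,ẋ)=(0.491868, 1.433296) → end (x,ẋ)=(1.141785, 2.699533)

1 0.5310 0.4919 1.4333
2 0.8720 1.1418 2.6995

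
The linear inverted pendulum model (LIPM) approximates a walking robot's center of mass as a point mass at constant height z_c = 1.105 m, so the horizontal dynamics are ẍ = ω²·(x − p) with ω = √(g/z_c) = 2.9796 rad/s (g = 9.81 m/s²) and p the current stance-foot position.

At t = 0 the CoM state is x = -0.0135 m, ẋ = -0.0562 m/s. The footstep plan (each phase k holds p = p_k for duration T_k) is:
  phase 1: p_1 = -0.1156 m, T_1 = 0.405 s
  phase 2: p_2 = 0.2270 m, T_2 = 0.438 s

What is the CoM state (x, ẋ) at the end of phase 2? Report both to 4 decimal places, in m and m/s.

phase 1: p=-0.1156, T=0.405, ωT=1.206738, cosh=1.820867, sinh=1.521696; start (x,ẋ)=(-0.013500, -0.056200) → end (x,ẋ)=(0.041609, 0.360593)
phase 2: p=0.2270, T=0.438, ωT=1.305065, cosh=1.979542, sinh=1.708387; start (x,ẋ)=(0.041609, 0.360593) → end (x,ẋ)=(0.066761, -0.229888)

x = 0.0668, ẋ = -0.2299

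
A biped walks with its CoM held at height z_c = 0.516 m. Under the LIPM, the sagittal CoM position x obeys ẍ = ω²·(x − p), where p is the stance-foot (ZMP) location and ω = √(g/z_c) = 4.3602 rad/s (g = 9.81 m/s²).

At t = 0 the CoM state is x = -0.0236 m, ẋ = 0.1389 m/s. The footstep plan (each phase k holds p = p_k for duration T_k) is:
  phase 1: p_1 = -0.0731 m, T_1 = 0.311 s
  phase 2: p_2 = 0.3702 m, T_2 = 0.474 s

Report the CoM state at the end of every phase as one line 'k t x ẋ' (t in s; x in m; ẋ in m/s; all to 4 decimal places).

1 0.3110 0.0870 0.6784
2 0.7850 -0.1614 -2.0759

phase 1: p=-0.0731, T=0.311, ωT=1.356022, cosh=2.069205, sinh=1.811521; start (x,ẋ)=(-0.023600, 0.138900) → end (x,ẋ)=(0.087034, 0.678393)
phase 2: p=0.3702, T=0.474, ωT=2.066735, cosh=4.012794, sinh=3.886195; start (x,ẋ)=(0.087034, 0.678393) → end (x,ẋ)=(-0.161443, -2.075879)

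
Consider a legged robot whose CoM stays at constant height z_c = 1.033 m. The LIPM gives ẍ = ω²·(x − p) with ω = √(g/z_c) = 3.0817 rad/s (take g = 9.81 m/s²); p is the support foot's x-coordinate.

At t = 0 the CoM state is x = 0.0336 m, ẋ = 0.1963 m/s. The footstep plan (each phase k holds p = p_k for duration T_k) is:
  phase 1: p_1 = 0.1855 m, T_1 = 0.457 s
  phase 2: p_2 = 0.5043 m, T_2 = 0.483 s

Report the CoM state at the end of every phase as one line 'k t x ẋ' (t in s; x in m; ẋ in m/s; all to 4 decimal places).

1 0.4570 -0.0212 -0.4745
2 0.9400 -1.0427 -4.5091

phase 1: p=0.1855, T=0.457, ωT=1.408337, cosh=2.166849, sinh=1.922300; start (x,ẋ)=(0.033600, 0.196300) → end (x,ẋ)=(-0.021197, -0.474496)
phase 2: p=0.5043, T=0.483, ωT=1.488461, cosh=2.327996, sinh=2.102276; start (x,ẋ)=(-0.021197, -0.474496) → end (x,ẋ)=(-1.042746, -4.509098)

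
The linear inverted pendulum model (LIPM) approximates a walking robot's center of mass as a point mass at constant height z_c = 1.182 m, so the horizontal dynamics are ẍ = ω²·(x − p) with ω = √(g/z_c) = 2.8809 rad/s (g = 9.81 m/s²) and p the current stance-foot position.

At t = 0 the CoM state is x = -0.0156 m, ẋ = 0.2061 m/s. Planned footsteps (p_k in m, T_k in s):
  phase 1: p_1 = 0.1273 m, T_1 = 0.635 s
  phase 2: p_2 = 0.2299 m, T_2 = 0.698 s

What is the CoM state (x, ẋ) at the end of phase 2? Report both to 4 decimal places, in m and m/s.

x = -1.8229, ẋ = -5.8611

phase 1: p=0.1273, T=0.635, ωT=1.829371, cosh=3.195242, sinh=3.034728; start (x,ẋ)=(-0.015600, 0.206100) → end (x,ẋ)=(-0.112195, -0.590799)
phase 2: p=0.2299, T=0.698, ωT=2.010868, cosh=3.801836, sinh=3.667964; start (x,ẋ)=(-0.112195, -0.590799) → end (x,ẋ)=(-1.822896, -5.861055)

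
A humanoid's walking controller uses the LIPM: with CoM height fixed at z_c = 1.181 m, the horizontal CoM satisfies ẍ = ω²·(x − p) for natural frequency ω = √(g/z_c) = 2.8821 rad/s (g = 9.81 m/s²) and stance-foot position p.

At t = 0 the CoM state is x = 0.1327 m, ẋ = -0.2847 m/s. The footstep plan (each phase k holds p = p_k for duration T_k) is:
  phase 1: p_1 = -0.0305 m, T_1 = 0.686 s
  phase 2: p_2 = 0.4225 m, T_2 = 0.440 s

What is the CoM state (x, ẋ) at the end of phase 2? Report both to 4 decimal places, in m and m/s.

x = 0.3856, ẋ = 0.2316

phase 1: p=-0.0305, T=0.686, ωT=1.977121, cosh=3.680193, sinh=3.541725; start (x,ẋ)=(0.132700, -0.284700) → end (x,ẋ)=(0.220248, 0.618131)
phase 2: p=0.4225, T=0.440, ωT=1.268124, cosh=1.917769, sinh=1.636410; start (x,ẋ)=(0.220248, 0.618131) → end (x,ẋ)=(0.385592, 0.231552)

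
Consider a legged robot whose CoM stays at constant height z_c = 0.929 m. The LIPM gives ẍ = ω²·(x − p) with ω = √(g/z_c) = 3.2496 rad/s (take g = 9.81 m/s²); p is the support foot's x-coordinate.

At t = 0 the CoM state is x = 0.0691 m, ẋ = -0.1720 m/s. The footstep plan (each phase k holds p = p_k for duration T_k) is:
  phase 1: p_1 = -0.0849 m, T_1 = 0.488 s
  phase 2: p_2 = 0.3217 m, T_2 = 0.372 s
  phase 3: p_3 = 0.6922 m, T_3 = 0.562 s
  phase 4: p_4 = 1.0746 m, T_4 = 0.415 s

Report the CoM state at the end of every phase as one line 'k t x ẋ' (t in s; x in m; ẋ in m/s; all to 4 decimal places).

1 0.4880 0.1831 0.7331
2 0.8600 0.4130 0.6499
3 1.4220 0.4075 -0.6744
4 1.8370 -0.6695 -5.2801

phase 1: p=-0.0849, T=0.488, ωT=1.585805, cosh=2.544001, sinh=2.339218; start (x,ẋ)=(0.069100, -0.172000) → end (x,ẋ)=(0.183062, 0.733067)
phase 2: p=0.3217, T=0.372, ωT=1.208851, cosh=1.824087, sinh=1.525547; start (x,ẋ)=(0.183062, 0.733067) → end (x,ẋ)=(0.412956, 0.649892)
phase 3: p=0.6922, T=0.562, ωT=1.826275, cosh=3.185861, sinh=3.024849; start (x,ẋ)=(0.412956, 0.649892) → end (x,ẋ)=(0.407511, -0.674376)
phase 4: p=1.0746, T=0.415, ωT=1.348584, cosh=2.055787, sinh=1.796180; start (x,ẋ)=(0.407511, -0.674376) → end (x,ẋ)=(-0.669547, -5.280082)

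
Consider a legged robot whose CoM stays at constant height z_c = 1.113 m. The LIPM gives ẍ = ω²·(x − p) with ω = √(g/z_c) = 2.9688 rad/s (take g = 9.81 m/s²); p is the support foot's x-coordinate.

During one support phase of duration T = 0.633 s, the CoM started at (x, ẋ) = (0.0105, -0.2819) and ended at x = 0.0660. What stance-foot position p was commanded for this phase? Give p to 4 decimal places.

ωT = 2.9688·0.633 = 1.879250; cosh(ωT) = 3.350649, sinh(ωT) = 3.197945
x(T) = p + (x₀−p)·cosh(ωT) + (ẋ₀/ω)·sinh(ωT) ⇒ p·(1 − cosh) = x(T) − x₀·cosh − (ẋ₀/ω)·sinh
numerator   = 0.0660 − (0.0105)·3.350649 − (-0.2819/2.9688)·3.197945 = 0.334476
denominator = 1 − 3.350649 = -2.350649
p = 0.334476 / -2.350649 = -0.1423

p = -0.1423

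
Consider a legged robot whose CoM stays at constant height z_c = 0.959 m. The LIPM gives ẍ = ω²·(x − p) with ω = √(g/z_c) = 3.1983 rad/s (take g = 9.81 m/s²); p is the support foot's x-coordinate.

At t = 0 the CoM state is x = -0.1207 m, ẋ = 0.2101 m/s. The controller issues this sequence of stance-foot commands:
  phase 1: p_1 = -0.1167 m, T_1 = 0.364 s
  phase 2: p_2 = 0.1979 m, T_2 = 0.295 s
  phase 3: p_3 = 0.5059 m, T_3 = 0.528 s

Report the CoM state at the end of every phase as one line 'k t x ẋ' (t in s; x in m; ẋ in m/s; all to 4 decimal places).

1 0.3640 -0.0288 0.3508
2 0.6590 -0.0178 -0.2712
3 1.1870 -1.1815 -5.1373

phase 1: p=-0.1167, T=0.364, ωT=1.164181, cosh=1.757739, sinh=1.445560; start (x,ẋ)=(-0.120700, 0.210100) → end (x,ẋ)=(-0.028770, 0.350808)
phase 2: p=0.1979, T=0.295, ωT=0.943499, cosh=1.479108, sinh=1.089845; start (x,ẋ)=(-0.028770, 0.350808) → end (x,ẋ)=(-0.017830, -0.271212)
phase 3: p=0.5059, T=0.528, ωT=1.688702, cosh=2.798606, sinh=2.613847; start (x,ẋ)=(-0.017830, -0.271212) → end (x,ẋ)=(-1.181464, -5.137326)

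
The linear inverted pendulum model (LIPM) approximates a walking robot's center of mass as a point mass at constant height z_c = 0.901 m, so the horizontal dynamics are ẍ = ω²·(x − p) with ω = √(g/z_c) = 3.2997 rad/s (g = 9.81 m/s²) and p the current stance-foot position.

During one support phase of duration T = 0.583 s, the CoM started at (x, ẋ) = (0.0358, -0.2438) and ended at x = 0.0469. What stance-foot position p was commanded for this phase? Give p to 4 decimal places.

p = -0.0678

ωT = 3.2997·0.583 = 1.923725; cosh(ωT) = 3.496238, sinh(ωT) = 3.350176
x(T) = p + (x₀−p)·cosh(ωT) + (ẋ₀/ω)·sinh(ωT) ⇒ p·(1 − cosh) = x(T) − x₀·cosh − (ẋ₀/ω)·sinh
numerator   = 0.0469 − (0.0358)·3.496238 − (-0.2438/3.2997)·3.350176 = 0.169264
denominator = 1 − 3.496238 = -2.496238
p = 0.169264 / -2.496238 = -0.0678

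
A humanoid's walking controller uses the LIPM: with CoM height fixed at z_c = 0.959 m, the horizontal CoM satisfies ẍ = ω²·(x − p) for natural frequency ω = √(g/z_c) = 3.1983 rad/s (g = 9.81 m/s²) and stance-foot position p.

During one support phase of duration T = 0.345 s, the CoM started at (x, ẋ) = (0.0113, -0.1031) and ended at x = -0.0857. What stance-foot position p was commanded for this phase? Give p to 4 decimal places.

p = 0.0912

ωT = 3.1983·0.345 = 1.103414; cosh(ωT) = 1.673088, sinh(ωT) = 1.341351
x(T) = p + (x₀−p)·cosh(ωT) + (ẋ₀/ω)·sinh(ωT) ⇒ p·(1 − cosh) = x(T) − x₀·cosh − (ẋ₀/ω)·sinh
numerator   = -0.0857 − (0.0113)·1.673088 − (-0.1031/3.1983)·1.341351 = -0.061366
denominator = 1 − 1.673088 = -0.673088
p = -0.061366 / -0.673088 = 0.0912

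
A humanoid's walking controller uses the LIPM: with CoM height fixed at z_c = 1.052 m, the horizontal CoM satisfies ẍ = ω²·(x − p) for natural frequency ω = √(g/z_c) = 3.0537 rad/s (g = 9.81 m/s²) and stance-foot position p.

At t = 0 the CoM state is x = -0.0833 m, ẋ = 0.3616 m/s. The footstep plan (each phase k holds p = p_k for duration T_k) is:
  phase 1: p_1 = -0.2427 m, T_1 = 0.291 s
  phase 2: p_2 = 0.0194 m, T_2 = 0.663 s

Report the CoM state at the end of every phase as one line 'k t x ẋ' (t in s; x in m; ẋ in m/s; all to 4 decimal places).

phase 1: p=-0.2427, T=0.291, ωT=0.888627, cosh=1.421504, sinh=1.010284; start (x,ẋ)=(-0.083300, 0.361600) → end (x,ẋ)=(0.103519, 1.005781)
phase 2: p=0.0194, T=0.663, ωT=2.024603, cosh=3.852575, sinh=3.720529; start (x,ẋ)=(0.103519, 1.005781) → end (x,ẋ)=(1.568887, 4.830559)

1 0.2910 0.1035 1.0058
2 0.9540 1.5689 4.8306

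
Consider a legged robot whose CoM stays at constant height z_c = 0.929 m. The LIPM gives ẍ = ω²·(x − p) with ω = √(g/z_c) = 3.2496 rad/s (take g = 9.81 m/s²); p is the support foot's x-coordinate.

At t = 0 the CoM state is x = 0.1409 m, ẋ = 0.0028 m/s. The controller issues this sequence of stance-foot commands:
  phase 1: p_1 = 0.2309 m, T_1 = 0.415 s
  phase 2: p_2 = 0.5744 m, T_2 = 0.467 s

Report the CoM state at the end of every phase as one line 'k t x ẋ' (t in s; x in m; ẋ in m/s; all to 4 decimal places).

phase 1: p=0.2309, T=0.415, ωT=1.348584, cosh=2.055787, sinh=1.796180; start (x,ẋ)=(0.140900, 0.002800) → end (x,ẋ)=(0.047427, -0.519562)
phase 2: p=0.5744, T=0.467, ωT=1.517563, cosh=2.390171, sinh=2.170926; start (x,ẋ)=(0.047427, -0.519562) → end (x,ẋ)=(-1.032254, -4.959448)

1 0.4150 0.0474 -0.5196
2 0.8820 -1.0323 -4.9594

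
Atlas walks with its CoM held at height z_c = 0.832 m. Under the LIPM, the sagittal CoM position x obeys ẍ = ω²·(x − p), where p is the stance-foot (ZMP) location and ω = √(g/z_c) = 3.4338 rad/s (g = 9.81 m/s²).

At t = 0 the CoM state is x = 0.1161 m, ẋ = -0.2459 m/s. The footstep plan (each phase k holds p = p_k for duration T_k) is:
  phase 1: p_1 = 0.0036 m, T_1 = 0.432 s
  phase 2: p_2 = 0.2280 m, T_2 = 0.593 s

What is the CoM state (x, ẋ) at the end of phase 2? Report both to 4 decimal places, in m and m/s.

x = 0.0469, ẋ = -0.5401

phase 1: p=0.0036, T=0.432, ωT=1.483402, cosh=2.317389, sinh=2.090525; start (x,ẋ)=(0.116100, -0.245900) → end (x,ẋ)=(0.114600, 0.237729)
phase 2: p=0.2280, T=0.593, ωT=2.036243, cosh=3.896145, sinh=3.765627; start (x,ẋ)=(0.114600, 0.237729) → end (x,ẋ)=(0.046881, -0.540077)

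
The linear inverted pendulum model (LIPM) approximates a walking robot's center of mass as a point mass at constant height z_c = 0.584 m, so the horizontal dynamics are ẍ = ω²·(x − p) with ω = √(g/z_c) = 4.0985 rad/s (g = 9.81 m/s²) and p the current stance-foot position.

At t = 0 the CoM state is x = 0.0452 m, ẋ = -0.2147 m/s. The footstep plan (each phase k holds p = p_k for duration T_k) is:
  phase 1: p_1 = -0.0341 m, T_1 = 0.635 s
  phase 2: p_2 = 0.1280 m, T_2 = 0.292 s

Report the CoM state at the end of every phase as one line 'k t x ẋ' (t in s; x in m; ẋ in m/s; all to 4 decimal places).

1 0.6350 0.1524 0.7245
2 0.9270 0.4379 1.4588

phase 1: p=-0.0341, T=0.635, ωT=2.602547, cosh=6.786083, sinh=6.711998; start (x,ẋ)=(0.045200, -0.214700) → end (x,ẋ)=(0.152428, 0.724502)
phase 2: p=0.1280, T=0.292, ωT=1.196762, cosh=1.805777, sinh=1.503606; start (x,ẋ)=(0.152428, 0.724502) → end (x,ẋ)=(0.437908, 1.458828)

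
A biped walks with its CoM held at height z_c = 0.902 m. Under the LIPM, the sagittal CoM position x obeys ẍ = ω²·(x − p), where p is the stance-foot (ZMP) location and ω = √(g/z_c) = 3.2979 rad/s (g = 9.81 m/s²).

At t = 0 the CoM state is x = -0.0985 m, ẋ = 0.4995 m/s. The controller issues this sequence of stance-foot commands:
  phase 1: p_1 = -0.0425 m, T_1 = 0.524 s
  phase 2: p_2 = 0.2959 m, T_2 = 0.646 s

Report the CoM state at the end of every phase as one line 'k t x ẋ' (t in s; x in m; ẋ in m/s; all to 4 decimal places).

1 0.5240 0.2078 0.9470
2 1.1700 1.1114 2.8365

phase 1: p=-0.0425, T=0.524, ωT=1.728100, cosh=2.903783, sinh=2.726161; start (x,ẋ)=(-0.098500, 0.499500) → end (x,ẋ)=(0.207793, 0.946966)
phase 2: p=0.2959, T=0.646, ωT=2.130443, cosh=4.268692, sinh=4.149907; start (x,ẋ)=(0.207793, 0.946966) → end (x,ẋ)=(1.111409, 2.836469)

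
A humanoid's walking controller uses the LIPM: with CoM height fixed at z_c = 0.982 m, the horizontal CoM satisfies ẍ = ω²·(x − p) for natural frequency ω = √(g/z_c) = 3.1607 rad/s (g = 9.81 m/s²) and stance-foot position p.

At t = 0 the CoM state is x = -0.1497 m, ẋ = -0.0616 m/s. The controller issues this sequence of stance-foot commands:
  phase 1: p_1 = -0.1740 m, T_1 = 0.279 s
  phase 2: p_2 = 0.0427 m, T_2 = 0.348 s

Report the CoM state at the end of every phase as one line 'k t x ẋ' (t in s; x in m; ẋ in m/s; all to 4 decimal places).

1 0.2790 -0.1591 -0.0103
2 0.6270 -0.2984 -0.8691

phase 1: p=-0.1740, T=0.279, ωT=0.881835, cosh=1.414675, sinh=1.000653; start (x,ẋ)=(-0.149700, -0.061600) → end (x,ẋ)=(-0.159125, -0.010289)
phase 2: p=0.0427, T=0.348, ωT=1.099924, cosh=1.668417, sinh=1.335520; start (x,ẋ)=(-0.159125, -0.010289) → end (x,ẋ)=(-0.298376, -0.869107)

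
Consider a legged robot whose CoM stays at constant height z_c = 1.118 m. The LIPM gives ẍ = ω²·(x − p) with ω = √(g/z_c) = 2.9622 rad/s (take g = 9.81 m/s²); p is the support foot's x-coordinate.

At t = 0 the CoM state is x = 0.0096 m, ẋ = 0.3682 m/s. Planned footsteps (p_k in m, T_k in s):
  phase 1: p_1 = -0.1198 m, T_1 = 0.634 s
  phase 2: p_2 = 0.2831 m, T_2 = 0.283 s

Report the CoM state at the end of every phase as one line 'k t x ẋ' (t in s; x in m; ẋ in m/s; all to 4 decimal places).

phase 1: p=-0.1198, T=0.634, ωT=1.878035, cosh=3.346764, sinh=3.193874; start (x,ẋ)=(0.009600, 0.368200) → end (x,ẋ)=(0.710268, 2.456518)
phase 2: p=0.2831, T=0.283, ωT=0.838303, cosh=1.372441, sinh=0.939997; start (x,ẋ)=(0.710268, 2.456518) → end (x,ẋ)=(1.648892, 4.560860)

1 0.6340 0.7103 2.4565
2 0.9170 1.6489 4.5609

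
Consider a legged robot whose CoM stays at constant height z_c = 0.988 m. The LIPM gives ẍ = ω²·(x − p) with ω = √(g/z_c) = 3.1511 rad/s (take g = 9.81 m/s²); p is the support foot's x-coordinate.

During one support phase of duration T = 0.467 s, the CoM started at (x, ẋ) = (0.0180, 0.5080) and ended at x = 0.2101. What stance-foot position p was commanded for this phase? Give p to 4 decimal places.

ωT = 3.1511·0.467 = 1.471564; cosh(ωT) = 2.292804, sinh(ωT) = 2.063238
x(T) = p + (x₀−p)·cosh(ωT) + (ẋ₀/ω)·sinh(ωT) ⇒ p·(1 − cosh) = x(T) − x₀·cosh − (ẋ₀/ω)·sinh
numerator   = 0.2101 − (0.0180)·2.292804 − (0.5080/3.1511)·2.063238 = -0.163792
denominator = 1 − 2.292804 = -1.292804
p = -0.163792 / -1.292804 = 0.1267

p = 0.1267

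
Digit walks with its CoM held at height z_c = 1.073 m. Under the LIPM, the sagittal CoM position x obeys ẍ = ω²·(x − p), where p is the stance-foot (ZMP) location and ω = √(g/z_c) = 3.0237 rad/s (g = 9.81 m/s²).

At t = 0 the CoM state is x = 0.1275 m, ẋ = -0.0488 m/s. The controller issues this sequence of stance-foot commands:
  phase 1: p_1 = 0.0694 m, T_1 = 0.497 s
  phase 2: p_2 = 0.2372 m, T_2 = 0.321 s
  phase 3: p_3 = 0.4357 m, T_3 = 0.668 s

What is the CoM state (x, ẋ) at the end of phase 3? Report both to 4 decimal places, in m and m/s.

x = -0.1226, ẋ = -1.5856

phase 1: p=0.0694, T=0.497, ωT=1.502779, cosh=2.358336, sinh=2.135825; start (x,ẋ)=(0.127500, -0.048800) → end (x,ẋ)=(0.171949, 0.260128)
phase 2: p=0.2372, T=0.321, ωT=0.970608, cosh=1.509200, sinh=1.130348; start (x,ẋ)=(0.171949, 0.260128) → end (x,ẋ)=(0.235967, 0.169569)
phase 3: p=0.4357, T=0.668, ωT=2.019832, cosh=3.834867, sinh=3.702189; start (x,ẋ)=(0.235967, 0.169569) → end (x,ẋ)=(-0.122633, -1.585604)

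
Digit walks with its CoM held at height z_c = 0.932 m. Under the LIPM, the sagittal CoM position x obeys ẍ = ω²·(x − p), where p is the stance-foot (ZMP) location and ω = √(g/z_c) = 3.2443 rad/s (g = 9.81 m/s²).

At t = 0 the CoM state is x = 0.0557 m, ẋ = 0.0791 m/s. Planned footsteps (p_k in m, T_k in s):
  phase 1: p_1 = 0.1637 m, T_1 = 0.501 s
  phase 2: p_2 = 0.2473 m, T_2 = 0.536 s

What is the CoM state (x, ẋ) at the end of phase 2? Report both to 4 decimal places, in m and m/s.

x = -1.2091, ẋ = -4.6626

phase 1: p=0.1637, T=0.501, ωT=1.625394, cosh=2.638628, sinh=2.441794; start (x,ẋ)=(0.055700, 0.079100) → end (x,ẋ)=(-0.061738, -0.646851)
phase 2: p=0.2473, T=0.536, ωT=1.738945, cosh=2.933520, sinh=2.757815; start (x,ẋ)=(-0.061738, -0.646851) → end (x,ẋ)=(-1.209124, -4.662568)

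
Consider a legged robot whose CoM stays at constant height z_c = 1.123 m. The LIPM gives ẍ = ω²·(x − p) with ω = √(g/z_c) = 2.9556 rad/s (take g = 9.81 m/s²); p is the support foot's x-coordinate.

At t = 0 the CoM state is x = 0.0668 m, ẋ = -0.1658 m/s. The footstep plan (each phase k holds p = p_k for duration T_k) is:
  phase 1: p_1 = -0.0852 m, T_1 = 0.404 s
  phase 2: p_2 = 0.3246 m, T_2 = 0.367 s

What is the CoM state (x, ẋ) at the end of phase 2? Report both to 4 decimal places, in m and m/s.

x = 0.1280, ẋ = -0.2346

phase 1: p=-0.0852, T=0.404, ωT=1.194062, cosh=1.801725, sinh=1.498737; start (x,ẋ)=(0.066800, -0.165800) → end (x,ẋ)=(0.104588, 0.374583)
phase 2: p=0.3246, T=0.367, ωT=1.084705, cosh=1.648284, sinh=1.310283; start (x,ẋ)=(0.104588, 0.374583) → end (x,ẋ)=(0.128018, -0.234616)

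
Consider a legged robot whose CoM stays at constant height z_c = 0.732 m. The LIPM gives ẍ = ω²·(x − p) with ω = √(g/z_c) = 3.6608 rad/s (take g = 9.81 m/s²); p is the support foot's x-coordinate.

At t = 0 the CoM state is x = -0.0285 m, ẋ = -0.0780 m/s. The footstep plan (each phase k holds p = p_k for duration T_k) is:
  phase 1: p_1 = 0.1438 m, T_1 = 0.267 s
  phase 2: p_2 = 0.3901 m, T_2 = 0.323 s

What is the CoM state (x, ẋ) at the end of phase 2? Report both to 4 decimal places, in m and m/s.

phase 1: p=0.1438, T=0.267, ωT=0.977434, cosh=1.516951, sinh=1.140676; start (x,ẋ)=(-0.028500, -0.078000) → end (x,ẋ)=(-0.141875, -0.837810)
phase 2: p=0.3901, T=0.323, ωT=1.182438, cosh=1.784425, sinh=1.477894; start (x,ẋ)=(-0.141875, -0.837810) → end (x,ẋ)=(-0.897400, -4.373140)

x = -0.8974, ẋ = -4.3731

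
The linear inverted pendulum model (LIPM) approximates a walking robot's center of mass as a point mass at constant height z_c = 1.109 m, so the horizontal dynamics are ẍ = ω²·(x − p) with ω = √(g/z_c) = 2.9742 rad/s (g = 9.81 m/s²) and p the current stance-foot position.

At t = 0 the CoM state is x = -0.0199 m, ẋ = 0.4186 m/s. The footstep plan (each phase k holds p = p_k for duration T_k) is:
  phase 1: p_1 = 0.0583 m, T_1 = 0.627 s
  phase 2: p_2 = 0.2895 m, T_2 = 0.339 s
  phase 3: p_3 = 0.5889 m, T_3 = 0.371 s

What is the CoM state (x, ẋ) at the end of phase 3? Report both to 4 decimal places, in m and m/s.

x = 0.7846, ẋ = 0.9728

phase 1: p=0.0583, T=0.627, ωT=1.864823, cosh=3.304860, sinh=3.149936; start (x,ẋ)=(-0.019900, 0.418600) → end (x,ẋ)=(0.243194, 0.650794)
phase 2: p=0.2895, T=0.339, ωT=1.008254, cosh=1.552833, sinh=1.187978; start (x,ẋ)=(0.243194, 0.650794) → end (x,ẋ)=(0.477539, 0.846962)
phase 3: p=0.5889, T=0.371, ωT=1.103428, cosh=1.673107, sinh=1.341375; start (x,ẋ)=(0.477539, 0.846962) → end (x,ẋ)=(0.784565, 0.972783)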